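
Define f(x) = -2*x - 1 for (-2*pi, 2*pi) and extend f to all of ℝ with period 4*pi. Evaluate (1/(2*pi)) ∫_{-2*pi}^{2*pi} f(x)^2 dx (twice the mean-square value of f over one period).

(1/(2*pi)) ∫_{-2*pi}^{2*pi} f(x)^2 dx = (1/(2*pi)) · (4*pi + 64*pi**3/3) = 2 + 32*pi**2/3.

2 + 32*pi**2/3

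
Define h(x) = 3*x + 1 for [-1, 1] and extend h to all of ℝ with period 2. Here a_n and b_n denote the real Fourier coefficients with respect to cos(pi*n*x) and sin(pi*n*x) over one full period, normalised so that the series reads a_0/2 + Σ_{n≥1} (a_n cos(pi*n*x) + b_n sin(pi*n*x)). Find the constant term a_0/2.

1

a_0 = ∫_{-1}^{1} h(x) dx = 2.
So the constant term a_0/2 = 1.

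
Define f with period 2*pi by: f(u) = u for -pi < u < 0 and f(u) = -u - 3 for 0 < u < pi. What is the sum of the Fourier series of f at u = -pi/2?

f is continuous at u = -pi/2 with value -pi/2, so the series converges to -pi/2 there.

-pi/2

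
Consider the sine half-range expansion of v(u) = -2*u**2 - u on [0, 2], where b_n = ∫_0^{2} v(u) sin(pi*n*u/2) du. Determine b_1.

-20/pi + 64/pi**3

b_1 = ∫_0^{2} (-2*u**2 - u) sin(pi*u/2) du.
Integrating by parts twice (tabular method), an antiderivative of (-2*u**2 - u) sin(pi*u/2) is 4*u**2*cos(pi*u/2)/pi - 16*u*sin(pi*u/2)/pi**2 + 2*u*cos(pi*u/2)/pi - 4*sin(pi*u/2)/pi**2 - 32*cos(pi*u/2)/pi**3; evaluating from 0 to 2: ∫_{0}^{2} (-2*u**2 - u) sin(pi*u/2) du = (-20/pi + 32/pi**3) - (-32/pi**3) = -20/pi + 64/pi**3.
Hence b_1 = -20/pi + 64/pi**3.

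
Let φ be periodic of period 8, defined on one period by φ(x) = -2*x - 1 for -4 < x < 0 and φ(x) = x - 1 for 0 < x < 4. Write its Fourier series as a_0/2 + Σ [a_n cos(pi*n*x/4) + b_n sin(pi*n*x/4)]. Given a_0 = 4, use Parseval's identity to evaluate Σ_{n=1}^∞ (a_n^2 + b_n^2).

26/3

Parseval: a_0^2/2 + Σ_{n≥1} (a_n^2+b_n^2) = 1/4 ∫_{-4}^{4} φ(x)^2 dx = 50/3.
Subtract a_0^2/2 = 8: Σ (a_n^2+b_n^2) = 26/3.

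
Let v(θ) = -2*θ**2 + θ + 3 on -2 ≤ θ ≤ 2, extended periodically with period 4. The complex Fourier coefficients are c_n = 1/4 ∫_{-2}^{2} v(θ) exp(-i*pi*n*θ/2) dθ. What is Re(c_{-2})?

-4/pi**2

Since v is real-valued, Re(c_{-2}) = 1/4 ∫_{-2}^{2} v(θ) cos(-pi*θ) dθ = a_{2}/2.
Integrating by parts twice (tabular method), an antiderivative of (-2*θ**2 + θ + 3) cos(-pi*θ) is -2*θ**2*sin(pi*θ)/pi + θ*sin(pi*θ)/pi - 4*θ*cos(pi*θ)/pi**2 + 4*sin(pi*θ)/pi**3 + 3*sin(pi*θ)/pi + cos(pi*θ)/pi**2; evaluating from -2 to 2: ∫_{-2}^{2} (-2*θ**2 + θ + 3) cos(-pi*θ) dθ = (-7/pi**2) - (9/pi**2) = -16/pi**2.
Hence Re(c_{-2}) = (1/4)·(-16/pi**2) = -4/pi**2.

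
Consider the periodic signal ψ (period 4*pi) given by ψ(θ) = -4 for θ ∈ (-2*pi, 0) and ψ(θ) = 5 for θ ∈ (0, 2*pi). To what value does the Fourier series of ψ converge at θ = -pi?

ψ is continuous at θ = -pi with value -4, so the series converges to -4 there.

-4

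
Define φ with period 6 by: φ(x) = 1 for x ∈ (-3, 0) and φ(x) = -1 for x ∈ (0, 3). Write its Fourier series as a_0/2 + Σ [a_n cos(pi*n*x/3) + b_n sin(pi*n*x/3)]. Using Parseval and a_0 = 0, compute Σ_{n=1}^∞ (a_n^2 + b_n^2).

Parseval: a_0^2/2 + Σ_{n≥1} (a_n^2+b_n^2) = 1/3 ∫_{-3}^{3} φ(x)^2 dx = 2.
Subtract a_0^2/2 = 0: Σ (a_n^2+b_n^2) = 2.

2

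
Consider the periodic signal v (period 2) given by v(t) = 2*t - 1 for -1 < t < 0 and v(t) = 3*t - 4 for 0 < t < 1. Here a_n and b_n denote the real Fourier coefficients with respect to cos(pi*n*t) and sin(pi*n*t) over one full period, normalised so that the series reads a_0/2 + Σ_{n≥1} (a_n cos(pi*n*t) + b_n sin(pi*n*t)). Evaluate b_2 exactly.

b_2 = ∫_{-1}^{1} v(t) sin(2*pi*t) dt.
Split the integral at the breakpoints.
Integrating by parts (boundary term plus one more integral), an antiderivative of (2*t - 1) sin(2*pi*t) is -t*cos(2*pi*t)/pi + sin(2*pi*t)/(2*pi**2) + cos(2*pi*t)/(2*pi); evaluating from -1 to 0: ∫_{-1}^{0} (2*t - 1) sin(2*pi*t) dt = (1/(2*pi)) - (3/(2*pi)) = -1/pi.
Integrating by parts (boundary term plus one more integral), an antiderivative of (3*t - 4) sin(2*pi*t) is -3*t*cos(2*pi*t)/(2*pi) + 3*sin(2*pi*t)/(4*pi**2) + 2*cos(2*pi*t)/pi; evaluating from 0 to 1: ∫_{0}^{1} (3*t - 4) sin(2*pi*t) dt = (1/(2*pi)) - (2/pi) = -3/(2*pi).
Summing the pieces gives b_2 = -5/(2*pi).

-5/(2*pi)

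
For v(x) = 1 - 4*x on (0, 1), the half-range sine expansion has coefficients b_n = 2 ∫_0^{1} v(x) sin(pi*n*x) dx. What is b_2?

4/pi

b_2 = 2 ∫_0^{1} (1 - 4*x) sin(2*pi*x) dx.
Integrating by parts (boundary term plus one more integral), an antiderivative of (1 - 4*x) sin(2*pi*x) is 2*x*cos(2*pi*x)/pi - sin(2*pi*x)/pi**2 - cos(2*pi*x)/(2*pi); evaluating from 0 to 1: ∫_{0}^{1} (1 - 4*x) sin(2*pi*x) dx = (3/(2*pi)) - (-1/(2*pi)) = 2/pi.
Hence b_2 = 2·(2/pi) = 4/pi.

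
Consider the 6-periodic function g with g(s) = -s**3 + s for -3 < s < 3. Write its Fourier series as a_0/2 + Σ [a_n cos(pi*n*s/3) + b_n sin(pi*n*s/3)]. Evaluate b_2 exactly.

-81/(2*pi**3) + 24/pi

b_2 = 1/3 ∫_{-3}^{3} g(s) sin(2*pi*s/3) ds.
g is odd and sin(2*pi*s/3) is odd, so the integrand is even and b_2 = 2/3 ∫_0^{3} g(s) sin(2*pi*s/3) ds.
Integrating by parts three times (tabular method), an antiderivative of (-s**3 + s) sin(2*pi*s/3) is 3*s**3*cos(2*pi*s/3)/(2*pi) - 27*s**2*sin(2*pi*s/3)/(4*pi**2) - 81*s*cos(2*pi*s/3)/(4*pi**3) - 3*s*cos(2*pi*s/3)/(2*pi) + 9*sin(2*pi*s/3)/(4*pi**2) + 243*sin(2*pi*s/3)/(8*pi**4); evaluating from 0 to 3: ∫_{0}^{3} (-s**3 + s) sin(2*pi*s/3) ds = (-243/(4*pi**3) + 36/pi) - (0) = -243/(4*pi**3) + 36/pi.
Hence b_2 = (2/3)·(-243/(4*pi**3) + 36/pi) = -81/(2*pi**3) + 24/pi.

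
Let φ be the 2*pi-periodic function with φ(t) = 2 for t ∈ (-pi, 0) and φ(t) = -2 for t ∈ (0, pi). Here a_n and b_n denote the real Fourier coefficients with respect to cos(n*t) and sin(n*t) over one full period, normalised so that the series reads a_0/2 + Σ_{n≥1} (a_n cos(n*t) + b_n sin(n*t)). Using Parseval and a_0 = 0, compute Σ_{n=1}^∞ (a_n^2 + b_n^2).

Parseval: a_0^2/2 + Σ_{n≥1} (a_n^2+b_n^2) = 1/pi ∫_{-pi}^{pi} φ(t)^2 dt = 8.
Subtract a_0^2/2 = 0: Σ (a_n^2+b_n^2) = 8.

8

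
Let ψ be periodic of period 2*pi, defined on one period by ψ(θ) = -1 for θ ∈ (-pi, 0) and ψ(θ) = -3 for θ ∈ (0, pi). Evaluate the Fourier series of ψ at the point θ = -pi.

θ = -pi differs from θ = pi by -1 full period(s), and the series is 2*pi-periodic.
At θ = pi the one-sided limits are ψ(pi^-) = -3 and ψ(pi^+) = -1.
By Dirichlet's theorem the series converges to their average, [(-3) + (-1)]/2 = -2.

-2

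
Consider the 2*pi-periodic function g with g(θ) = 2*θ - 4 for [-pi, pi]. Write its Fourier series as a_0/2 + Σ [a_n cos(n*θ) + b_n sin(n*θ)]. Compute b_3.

4/3

b_3 = 1/pi ∫_{-pi}^{pi} g(θ) sin(3*θ) dθ.
Integrating by parts (boundary term plus one more integral), an antiderivative of (2*θ - 4) sin(3*θ) is -2*θ*cos(3*θ)/3 + 2*sin(3*θ)/9 + 4*cos(3*θ)/3; evaluating from -pi to pi: ∫_{-pi}^{pi} (2*θ - 4) sin(3*θ) dθ = (-4/3 + 2*pi/3) - (-2*pi/3 - 4/3) = 4*pi/3.
Hence b_3 = (1/pi)·(4*pi/3) = 4/3.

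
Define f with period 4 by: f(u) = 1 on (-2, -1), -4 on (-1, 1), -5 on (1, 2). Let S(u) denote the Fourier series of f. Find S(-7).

u = -7 differs from u = 1 by -2 full period(s), and the series is 4-periodic.
At u = 1 the one-sided limits are f(1^-) = -4 and f(1^+) = -5.
By Dirichlet's theorem the series converges to their average, [(-4) + (-5)]/2 = -9/2.

-9/2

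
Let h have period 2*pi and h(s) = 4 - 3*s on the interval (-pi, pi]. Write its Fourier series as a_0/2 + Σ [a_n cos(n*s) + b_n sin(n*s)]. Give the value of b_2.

b_2 = 1/pi ∫_{-pi}^{pi} h(s) sin(2*s) ds.
Integrating by parts (boundary term plus one more integral), an antiderivative of (4 - 3*s) sin(2*s) is 3*s*cos(2*s)/2 - 3*sin(2*s)/4 - 2*cos(2*s); evaluating from -pi to pi: ∫_{-pi}^{pi} (4 - 3*s) sin(2*s) ds = (-2 + 3*pi/2) - (-3*pi/2 - 2) = 3*pi.
Hence b_2 = (1/pi)·(3*pi) = 3.

3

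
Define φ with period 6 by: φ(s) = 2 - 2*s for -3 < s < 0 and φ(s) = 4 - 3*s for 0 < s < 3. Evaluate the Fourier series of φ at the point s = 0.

3

At s = 0 the one-sided limits are φ(0^-) = 2 and φ(0^+) = 4.
By Dirichlet's theorem the series converges to their average, [(2) + (4)]/2 = 3.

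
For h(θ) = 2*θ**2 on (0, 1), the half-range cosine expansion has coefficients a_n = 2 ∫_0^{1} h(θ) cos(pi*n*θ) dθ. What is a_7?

a_7 = 2 ∫_0^{1} (2*θ**2) cos(7*pi*θ) dθ.
Integrating by parts twice (tabular method), an antiderivative of (2*θ**2) cos(7*pi*θ) is 2*θ**2*sin(7*pi*θ)/(7*pi) + 4*θ*cos(7*pi*θ)/(49*pi**2) - 4*sin(7*pi*θ)/(343*pi**3); evaluating from 0 to 1: ∫_{0}^{1} (2*θ**2) cos(7*pi*θ) dθ = (-4/(49*pi**2)) - (0) = -4/(49*pi**2).
Hence a_7 = 2·(-4/(49*pi**2)) = -8/(49*pi**2).

-8/(49*pi**2)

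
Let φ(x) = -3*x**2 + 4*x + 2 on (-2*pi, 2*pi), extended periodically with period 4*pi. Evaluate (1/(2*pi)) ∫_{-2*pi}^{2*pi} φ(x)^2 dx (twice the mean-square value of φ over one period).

(1/(2*pi)) ∫_{-2*pi}^{2*pi} φ(x)^2 dx = (1/(2*pi)) · (16*pi*(15 + 20*pi**2 + 108*pi**4)/15) = 8 + 32*pi**2/3 + 288*pi**4/5.

8 + 32*pi**2/3 + 288*pi**4/5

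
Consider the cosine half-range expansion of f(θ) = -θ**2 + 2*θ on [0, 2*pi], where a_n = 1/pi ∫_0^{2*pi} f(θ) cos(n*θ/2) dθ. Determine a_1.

16 - 16/pi

a_1 = 1/pi ∫_0^{2*pi} (-θ**2 + 2*θ) cos(θ/2) dθ.
Integrating by parts twice (tabular method), an antiderivative of (-θ**2 + 2*θ) cos(θ/2) is -2*θ**2*sin(θ/2) + 4*θ*sin(θ/2) - 8*θ*cos(θ/2) + 16*sin(θ/2) + 8*cos(θ/2); evaluating from 0 to 2*pi: ∫_{0}^{2*pi} (-θ**2 + 2*θ) cos(θ/2) dθ = (-8 + 16*pi) - (8) = -16 + 16*pi.
Hence a_1 = (1/pi)·(-16 + 16*pi) = 16 - 16/pi.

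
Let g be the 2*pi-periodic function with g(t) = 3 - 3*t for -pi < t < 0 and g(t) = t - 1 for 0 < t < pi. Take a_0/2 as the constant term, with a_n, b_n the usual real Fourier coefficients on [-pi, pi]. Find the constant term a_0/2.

a_0 = 1/pi ∫_{-pi}^{pi} g(t) dt = 1/pi · (2*pi*(1 + pi)) = 2 + 2*pi.
So the constant term a_0/2 = 1 + pi.

1 + pi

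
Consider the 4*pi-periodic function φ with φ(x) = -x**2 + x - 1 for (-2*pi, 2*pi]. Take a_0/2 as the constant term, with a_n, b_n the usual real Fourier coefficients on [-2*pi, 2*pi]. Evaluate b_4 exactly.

-1

b_4 = (1/(2*pi)) ∫_{-2*pi}^{2*pi} φ(x) sin(2*x) dx.
Integrating by parts twice (tabular method), an antiderivative of (-x**2 + x - 1) sin(2*x) is x**2*cos(2*x)/2 - x*sin(2*x)/2 - x*cos(2*x)/2 + sin(2*x)/4 + cos(2*x)/4; evaluating from -2*pi to 2*pi: ∫_{-2*pi}^{2*pi} (-x**2 + x - 1) sin(2*x) dx = (-pi + 1/4 + 2*pi**2) - (1/4 + pi + 2*pi**2) = -2*pi.
Hence b_4 = (1/(2*pi))·(-2*pi) = -1.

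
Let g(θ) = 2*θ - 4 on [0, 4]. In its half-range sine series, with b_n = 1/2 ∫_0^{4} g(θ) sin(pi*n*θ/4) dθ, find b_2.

b_2 = 1/2 ∫_0^{4} (2*θ - 4) sin(pi*θ/2) dθ.
Integrating by parts (boundary term plus one more integral), an antiderivative of (2*θ - 4) sin(pi*θ/2) is -4*θ*cos(pi*θ/2)/pi + 8*sin(pi*θ/2)/pi**2 + 8*cos(pi*θ/2)/pi; evaluating from 0 to 4: ∫_{0}^{4} (2*θ - 4) sin(pi*θ/2) dθ = (-8/pi) - (8/pi) = -16/pi.
Hence b_2 = (1/2)·(-16/pi) = -8/pi.

-8/pi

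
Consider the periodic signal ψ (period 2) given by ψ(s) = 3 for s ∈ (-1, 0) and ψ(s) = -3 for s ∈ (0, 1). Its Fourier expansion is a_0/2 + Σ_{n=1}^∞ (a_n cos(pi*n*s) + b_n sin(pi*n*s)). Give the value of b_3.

-4/pi

b_3 = ∫_{-1}^{1} ψ(s) sin(3*pi*s) ds.
ψ is odd and sin(3*pi*s) is odd, so the integrand is even and b_3 = 2 ∫_0^{1} ψ(s) sin(3*pi*s) ds.
Directly, an antiderivative of (-3) sin(3*pi*s) is cos(3*pi*s)/pi; evaluating from 0 to 1: ∫_{0}^{1} (-3) sin(3*pi*s) ds = (-1/pi) - (1/pi) = -2/pi.
Hence b_3 = 2·(-2/pi) = -4/pi.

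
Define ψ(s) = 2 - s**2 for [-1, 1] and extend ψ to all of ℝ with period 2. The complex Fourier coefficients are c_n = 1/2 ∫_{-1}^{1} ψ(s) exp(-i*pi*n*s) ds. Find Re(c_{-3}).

Since ψ is real-valued, Re(c_{-3}) = 1/2 ∫_{-1}^{1} ψ(s) cos(-3*pi*s) ds = a_{3}/2.
ψ is even and cos(-3*pi*s) is even, so the integrand is even: ∫_{-1}^{1} ψ(s) cos(-3*pi*s) ds = 2∫_0^{1} ψ(s) cos(-3*pi*s) ds.
Integrating by parts twice (tabular method), an antiderivative of (2 - s**2) cos(-3*pi*s) is -s**2*sin(3*pi*s)/(3*pi) - 2*s*cos(3*pi*s)/(9*pi**2) + 2*sin(3*pi*s)/(27*pi**3) + 2*sin(3*pi*s)/(3*pi); evaluating from 0 to 1: ∫_{0}^{1} (2 - s**2) cos(-3*pi*s) ds = (2/(9*pi**2)) - (0) = 2/(9*pi**2).
So ∫_{-1}^{1} ψ(s) cos(-3*pi*s) ds = 4/(9*pi**2).
Hence Re(c_{-3}) = (1/2)·(4/(9*pi**2)) = 2/(9*pi**2).

2/(9*pi**2)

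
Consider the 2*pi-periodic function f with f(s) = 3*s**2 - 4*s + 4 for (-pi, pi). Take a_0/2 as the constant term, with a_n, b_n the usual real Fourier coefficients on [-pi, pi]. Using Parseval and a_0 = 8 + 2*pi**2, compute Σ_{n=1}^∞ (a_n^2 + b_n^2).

8*pi**2*(20 + 3*pi**2)/15

Parseval: a_0^2/2 + Σ_{n≥1} (a_n^2+b_n^2) = 1/pi ∫_{-pi}^{pi} f(s)^2 ds = 32 + 80*pi**2/3 + 18*pi**4/5.
Subtract a_0^2/2 = 2*(4 + pi**2)**2: Σ (a_n^2+b_n^2) = 8*pi**2*(20 + 3*pi**2)/15.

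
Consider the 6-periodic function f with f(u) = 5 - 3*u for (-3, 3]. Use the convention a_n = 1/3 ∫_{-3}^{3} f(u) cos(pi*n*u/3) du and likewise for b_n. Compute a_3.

a_3 = 1/3 ∫_{-3}^{3} f(u) cos(pi*u) du.
Integrating by parts (boundary term plus one more integral), an antiderivative of (5 - 3*u) cos(pi*u) is -3*u*sin(pi*u)/pi + 5*sin(pi*u)/pi - 3*cos(pi*u)/pi**2; evaluating from -3 to 3: ∫_{-3}^{3} (5 - 3*u) cos(pi*u) du = (3/pi**2) - (3/pi**2) = 0.
Hence a_3 = (1/3)·(0) = 0.

0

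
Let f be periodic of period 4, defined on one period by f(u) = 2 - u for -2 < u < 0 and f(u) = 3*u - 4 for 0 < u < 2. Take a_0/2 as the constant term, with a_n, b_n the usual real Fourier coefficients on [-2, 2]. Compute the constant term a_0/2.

a_0 = 1/2 ∫_{-2}^{2} f(u) du = 1/2 · (4) = 2.
So the constant term a_0/2 = 1.

1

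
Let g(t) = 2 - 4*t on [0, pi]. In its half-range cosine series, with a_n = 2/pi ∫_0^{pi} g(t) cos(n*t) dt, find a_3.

a_3 = 2/pi ∫_0^{pi} (2 - 4*t) cos(3*t) dt.
Integrating by parts (boundary term plus one more integral), an antiderivative of (2 - 4*t) cos(3*t) is -4*t*sin(3*t)/3 + 2*sin(3*t)/3 - 4*cos(3*t)/9; evaluating from 0 to pi: ∫_{0}^{pi} (2 - 4*t) cos(3*t) dt = (4/9) - (-4/9) = 8/9.
Hence a_3 = (2/pi)·(8/9) = 16/(9*pi).

16/(9*pi)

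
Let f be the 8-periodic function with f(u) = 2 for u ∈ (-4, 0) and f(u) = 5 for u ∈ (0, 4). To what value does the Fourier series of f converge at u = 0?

7/2

At u = 0 the one-sided limits are f(0^-) = 2 and f(0^+) = 5.
By Dirichlet's theorem the series converges to their average, [(2) + (5)]/2 = 7/2.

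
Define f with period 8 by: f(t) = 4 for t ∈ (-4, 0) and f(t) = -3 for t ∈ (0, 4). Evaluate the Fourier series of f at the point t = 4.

1/2

At t = 4 the one-sided limits are f(4^-) = -3 and f(4^+) = 4.
By Dirichlet's theorem the series converges to their average, [(-3) + (4)]/2 = 1/2.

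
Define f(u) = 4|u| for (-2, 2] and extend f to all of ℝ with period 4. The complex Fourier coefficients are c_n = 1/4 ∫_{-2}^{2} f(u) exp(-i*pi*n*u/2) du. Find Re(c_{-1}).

-16/pi**2

Since f is real-valued, Re(c_{-1}) = 1/4 ∫_{-2}^{2} f(u) cos(-pi*u/2) du = a_{1}/2.
f is even and cos(-pi*u/2) is even, so the integrand is even: ∫_{-2}^{2} f(u) cos(-pi*u/2) du = 2∫_0^{2} f(u) cos(-pi*u/2) du.
Integrating by parts (boundary term plus one more integral), an antiderivative of (4*u) cos(-pi*u/2) is 8*u*sin(pi*u/2)/pi + 16*cos(pi*u/2)/pi**2; evaluating from 0 to 2: ∫_{0}^{2} (4*u) cos(-pi*u/2) du = (-16/pi**2) - (16/pi**2) = -32/pi**2.
So ∫_{-2}^{2} f(u) cos(-pi*u/2) du = -64/pi**2.
Hence Re(c_{-1}) = (1/4)·(-64/pi**2) = -16/pi**2.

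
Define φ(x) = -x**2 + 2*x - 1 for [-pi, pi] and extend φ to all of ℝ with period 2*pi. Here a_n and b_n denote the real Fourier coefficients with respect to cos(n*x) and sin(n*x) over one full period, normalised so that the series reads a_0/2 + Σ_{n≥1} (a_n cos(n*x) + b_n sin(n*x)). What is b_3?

b_3 = 1/pi ∫_{-pi}^{pi} φ(x) sin(3*x) dx.
Integrating by parts twice (tabular method), an antiderivative of (-x**2 + 2*x - 1) sin(3*x) is x**2*cos(3*x)/3 - 2*x*sin(3*x)/9 - 2*x*cos(3*x)/3 + 2*sin(3*x)/9 + 7*cos(3*x)/27; evaluating from -pi to pi: ∫_{-pi}^{pi} (-x**2 + 2*x - 1) sin(3*x) dx = (-pi**2/3 - 7/27 + 2*pi/3) - (-pi**2/3 - 2*pi/3 - 7/27) = 4*pi/3.
Hence b_3 = (1/pi)·(4*pi/3) = 4/3.

4/3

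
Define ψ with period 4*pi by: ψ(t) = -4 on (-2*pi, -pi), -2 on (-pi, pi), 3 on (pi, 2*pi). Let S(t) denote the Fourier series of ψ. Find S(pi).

At t = pi the one-sided limits are ψ(pi^-) = -2 and ψ(pi^+) = 3.
By Dirichlet's theorem the series converges to their average, [(-2) + (3)]/2 = 1/2.

1/2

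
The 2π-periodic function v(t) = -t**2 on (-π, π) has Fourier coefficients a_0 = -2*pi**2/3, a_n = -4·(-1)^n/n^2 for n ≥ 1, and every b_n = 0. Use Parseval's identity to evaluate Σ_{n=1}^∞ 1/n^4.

pi**4/90

Parseval: a_0^2/2 + Σ a_n^2 = (1/π) ∫_{-π}^{π} v(t)^2 dt = 2*pi**4/5.
Subtract a_0^2/2 = 2*pi**4/9: Σ a_n^2 = 8*pi**4/45.
Since a_n^2 = 16/n^4, Σ 1/n^4 = pi**4/90.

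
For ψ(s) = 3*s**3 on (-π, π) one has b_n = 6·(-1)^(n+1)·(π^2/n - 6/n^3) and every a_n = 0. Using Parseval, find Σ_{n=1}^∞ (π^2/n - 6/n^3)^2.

Parseval: Σ b_n^2 = (1/π) ∫_{-π}^{π} ψ(s)^2 ds = 18*pi**6/7.
b_n^2 = 36·(π^2/n - 6/n^3)^2, so the sum equals (18*pi**6/7)/36 = pi**6/14.

pi**6/14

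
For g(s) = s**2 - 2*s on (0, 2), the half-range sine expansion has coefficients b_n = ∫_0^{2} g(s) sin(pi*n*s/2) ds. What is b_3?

-32/(27*pi**3)

b_3 = ∫_0^{2} (s**2 - 2*s) sin(3*pi*s/2) ds.
Integrating by parts twice (tabular method), an antiderivative of (s**2 - 2*s) sin(3*pi*s/2) is -2*s**2*cos(3*pi*s/2)/(3*pi) + 8*s*sin(3*pi*s/2)/(9*pi**2) + 4*s*cos(3*pi*s/2)/(3*pi) - 8*sin(3*pi*s/2)/(9*pi**2) + 16*cos(3*pi*s/2)/(27*pi**3); evaluating from 0 to 2: ∫_{0}^{2} (s**2 - 2*s) sin(3*pi*s/2) ds = (-16/(27*pi**3)) - (16/(27*pi**3)) = -32/(27*pi**3).
Hence b_3 = -32/(27*pi**3).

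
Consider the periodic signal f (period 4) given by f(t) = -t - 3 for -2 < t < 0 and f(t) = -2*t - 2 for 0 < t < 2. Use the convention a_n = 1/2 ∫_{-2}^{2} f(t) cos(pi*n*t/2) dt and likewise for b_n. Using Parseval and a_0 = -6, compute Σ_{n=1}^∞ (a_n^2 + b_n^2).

Parseval: a_0^2/2 + Σ_{n≥1} (a_n^2+b_n^2) = 1/2 ∫_{-2}^{2} f(t)^2 dt = 65/3.
Subtract a_0^2/2 = 18: Σ (a_n^2+b_n^2) = 11/3.

11/3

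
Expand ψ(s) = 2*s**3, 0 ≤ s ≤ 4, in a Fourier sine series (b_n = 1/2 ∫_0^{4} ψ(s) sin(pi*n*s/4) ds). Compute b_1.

b_1 = 1/2 ∫_0^{4} (2*s**3) sin(pi*s/4) ds.
Integrating by parts three times (tabular method), an antiderivative of (2*s**3) sin(pi*s/4) is -8*s**3*cos(pi*s/4)/pi + 96*s**2*sin(pi*s/4)/pi**2 + 768*s*cos(pi*s/4)/pi**3 - 3072*sin(pi*s/4)/pi**4; evaluating from 0 to 4: ∫_{0}^{4} (2*s**3) sin(pi*s/4) ds = (-3072/pi**3 + 512/pi) - (0) = -3072/pi**3 + 512/pi.
Hence b_1 = (1/2)·(-3072/pi**3 + 512/pi) = -1536/pi**3 + 256/pi.

-1536/pi**3 + 256/pi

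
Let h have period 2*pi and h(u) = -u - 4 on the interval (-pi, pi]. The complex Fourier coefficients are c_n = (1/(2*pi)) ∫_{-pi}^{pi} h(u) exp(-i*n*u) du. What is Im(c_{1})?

Since h is real-valued, Im(c_{1}) = -(1/(2*pi)) ∫_{-pi}^{pi} h(u) sin(u) du = -b_{1}/2.
Integrating by parts (boundary term plus one more integral), an antiderivative of (-u - 4) sin(u) is u*cos(u) - sin(u) + 4*cos(u); evaluating from -pi to pi: ∫_{-pi}^{pi} (-u - 4) sin(u) du = (-4 - pi) - (-4 + pi) = -2*pi.
Hence Im(c_{1}) = (-1/(2*pi))·(-2*pi) = 1.

1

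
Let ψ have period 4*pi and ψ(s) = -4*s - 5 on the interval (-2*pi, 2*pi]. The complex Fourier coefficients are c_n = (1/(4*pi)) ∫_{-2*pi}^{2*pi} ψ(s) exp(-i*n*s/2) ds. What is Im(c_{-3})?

Since ψ is real-valued, Im(c_{-3}) = -(1/(4*pi)) ∫_{-2*pi}^{2*pi} ψ(s) sin(-3*s/2) ds = b_{3}/2.
Integrating by parts (boundary term plus one more integral), an antiderivative of (-4*s - 5) sin(-3*s/2) is -8*s*cos(3*s/2)/3 + 16*sin(3*s/2)/9 - 10*cos(3*s/2)/3; evaluating from -2*pi to 2*pi: ∫_{-2*pi}^{2*pi} (-4*s - 5) sin(-3*s/2) ds = (10/3 + 16*pi/3) - (10/3 - 16*pi/3) = 32*pi/3.
Hence Im(c_{-3}) = (-1/(4*pi))·(32*pi/3) = -8/3.

-8/3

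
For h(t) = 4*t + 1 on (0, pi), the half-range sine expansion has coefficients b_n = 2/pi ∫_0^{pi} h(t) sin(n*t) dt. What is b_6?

b_6 = 2/pi ∫_0^{pi} (4*t + 1) sin(6*t) dt.
Integrating by parts (boundary term plus one more integral), an antiderivative of (4*t + 1) sin(6*t) is -2*t*cos(6*t)/3 + sin(6*t)/9 - cos(6*t)/6; evaluating from 0 to pi: ∫_{0}^{pi} (4*t + 1) sin(6*t) dt = (-2*pi/3 - 1/6) - (-1/6) = -2*pi/3.
Hence b_6 = (2/pi)·(-2*pi/3) = -4/3.

-4/3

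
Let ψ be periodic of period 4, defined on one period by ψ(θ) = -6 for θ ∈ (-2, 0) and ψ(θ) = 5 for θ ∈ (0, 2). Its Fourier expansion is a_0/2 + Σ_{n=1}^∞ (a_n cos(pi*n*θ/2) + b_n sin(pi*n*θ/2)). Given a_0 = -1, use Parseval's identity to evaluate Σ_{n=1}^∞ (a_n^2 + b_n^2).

121/2

Parseval: a_0^2/2 + Σ_{n≥1} (a_n^2+b_n^2) = 1/2 ∫_{-2}^{2} ψ(θ)^2 dθ = 61.
Subtract a_0^2/2 = 1/2: Σ (a_n^2+b_n^2) = 121/2.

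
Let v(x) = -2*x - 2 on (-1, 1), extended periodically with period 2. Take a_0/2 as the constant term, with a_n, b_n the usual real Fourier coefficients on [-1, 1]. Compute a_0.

a_0 = ∫_{-1}^{1} v(x) dx = -4.

-4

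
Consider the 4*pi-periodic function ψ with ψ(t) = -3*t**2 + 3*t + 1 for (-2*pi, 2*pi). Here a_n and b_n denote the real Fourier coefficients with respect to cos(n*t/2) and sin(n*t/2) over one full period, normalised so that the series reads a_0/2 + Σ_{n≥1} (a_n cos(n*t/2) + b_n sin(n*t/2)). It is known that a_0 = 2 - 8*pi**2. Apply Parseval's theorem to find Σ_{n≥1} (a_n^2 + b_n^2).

Parseval: a_0^2/2 + Σ_{n≥1} (a_n^2+b_n^2) = (1/(2*pi)) ∫_{-2*pi}^{2*pi} ψ(t)^2 dt = 2 + 8*pi**2 + 288*pi**4/5.
Subtract a_0^2/2 = 2*(1 - 4*pi**2)**2: Σ (a_n^2+b_n^2) = pi**2*(24 + 128*pi**2/5).

pi**2*(24 + 128*pi**2/5)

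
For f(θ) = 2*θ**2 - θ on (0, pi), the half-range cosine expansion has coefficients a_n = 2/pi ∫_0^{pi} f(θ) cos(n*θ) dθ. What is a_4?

a_4 = 2/pi ∫_0^{pi} (2*θ**2 - θ) cos(4*θ) dθ.
Integrating by parts twice (tabular method), an antiderivative of (2*θ**2 - θ) cos(4*θ) is θ**2*sin(4*θ)/2 - θ*sin(4*θ)/4 + θ*cos(4*θ)/4 - sin(4*θ)/16 - cos(4*θ)/16; evaluating from 0 to pi: ∫_{0}^{pi} (2*θ**2 - θ) cos(4*θ) dθ = (-1/16 + pi/4) - (-1/16) = pi/4.
Hence a_4 = (2/pi)·(pi/4) = 1/2.

1/2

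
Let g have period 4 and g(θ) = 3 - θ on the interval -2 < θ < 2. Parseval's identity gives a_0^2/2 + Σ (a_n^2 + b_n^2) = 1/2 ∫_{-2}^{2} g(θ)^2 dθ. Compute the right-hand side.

62/3

1/2 ∫_{-2}^{2} g(θ)^2 dθ = 1/2 · (124/3) = 62/3.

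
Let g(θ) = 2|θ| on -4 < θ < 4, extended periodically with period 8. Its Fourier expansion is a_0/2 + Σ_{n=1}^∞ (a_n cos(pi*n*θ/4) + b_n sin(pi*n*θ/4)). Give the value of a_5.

-32/(25*pi**2)

a_5 = 1/4 ∫_{-4}^{4} g(θ) cos(5*pi*θ/4) dθ.
g is even and cos(5*pi*θ/4) is even, so the integrand is even and a_5 = 1/2 ∫_0^{4} g(θ) cos(5*pi*θ/4) dθ.
Integrating by parts (boundary term plus one more integral), an antiderivative of (2*θ) cos(5*pi*θ/4) is 8*θ*sin(5*pi*θ/4)/(5*pi) + 32*cos(5*pi*θ/4)/(25*pi**2); evaluating from 0 to 4: ∫_{0}^{4} (2*θ) cos(5*pi*θ/4) dθ = (-32/(25*pi**2)) - (32/(25*pi**2)) = -64/(25*pi**2).
Hence a_5 = (1/2)·(-64/(25*pi**2)) = -32/(25*pi**2).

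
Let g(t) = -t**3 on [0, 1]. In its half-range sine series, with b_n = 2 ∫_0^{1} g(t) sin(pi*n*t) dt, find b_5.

2*(6 - 25*pi**2)/(125*pi**3)

b_5 = 2 ∫_0^{1} (-t**3) sin(5*pi*t) dt.
Integrating by parts three times (tabular method), an antiderivative of (-t**3) sin(5*pi*t) is t**3*cos(5*pi*t)/(5*pi) - 3*t**2*sin(5*pi*t)/(25*pi**2) - 6*t*cos(5*pi*t)/(125*pi**3) + 6*sin(5*pi*t)/(625*pi**4); evaluating from 0 to 1: ∫_{0}^{1} (-t**3) sin(5*pi*t) dt = ((6 - 25*pi**2)/(125*pi**3)) - (0) = (6 - 25*pi**2)/(125*pi**3).
Hence b_5 = 2·((6 - 25*pi**2)/(125*pi**3)) = 2*(6 - 25*pi**2)/(125*pi**3).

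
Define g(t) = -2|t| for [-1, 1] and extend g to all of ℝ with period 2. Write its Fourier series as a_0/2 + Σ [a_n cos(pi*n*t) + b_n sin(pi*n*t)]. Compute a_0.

a_0 = ∫_{-1}^{1} g(t) dt = -2.

-2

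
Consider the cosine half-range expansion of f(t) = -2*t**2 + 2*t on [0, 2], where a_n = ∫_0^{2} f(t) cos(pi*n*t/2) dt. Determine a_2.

-8/pi**2

a_2 = ∫_0^{2} (-2*t**2 + 2*t) cos(pi*t) dt.
Integrating by parts twice (tabular method), an antiderivative of (-2*t**2 + 2*t) cos(pi*t) is -2*t**2*sin(pi*t)/pi + 2*t*sin(pi*t)/pi - 4*t*cos(pi*t)/pi**2 + 4*sin(pi*t)/pi**3 + 2*cos(pi*t)/pi**2; evaluating from 0 to 2: ∫_{0}^{2} (-2*t**2 + 2*t) cos(pi*t) dt = (-6/pi**2) - (2/pi**2) = -8/pi**2.
Hence a_2 = -8/pi**2.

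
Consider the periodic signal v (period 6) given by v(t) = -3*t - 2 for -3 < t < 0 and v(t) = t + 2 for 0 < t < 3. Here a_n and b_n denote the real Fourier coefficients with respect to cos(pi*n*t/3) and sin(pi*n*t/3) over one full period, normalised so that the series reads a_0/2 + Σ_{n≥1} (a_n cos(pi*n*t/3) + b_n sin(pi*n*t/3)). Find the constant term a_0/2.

a_0 = 1/3 ∫_{-3}^{3} v(t) dt = 1/3 · (18) = 6.
So the constant term a_0/2 = 3.

3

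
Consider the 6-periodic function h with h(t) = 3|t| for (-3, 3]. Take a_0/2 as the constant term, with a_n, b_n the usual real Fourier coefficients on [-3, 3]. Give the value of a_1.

a_1 = 1/3 ∫_{-3}^{3} h(t) cos(pi*t/3) dt.
h is even and cos(pi*t/3) is even, so the integrand is even and a_1 = 2/3 ∫_0^{3} h(t) cos(pi*t/3) dt.
Integrating by parts (boundary term plus one more integral), an antiderivative of (3*t) cos(pi*t/3) is 9*t*sin(pi*t/3)/pi + 27*cos(pi*t/3)/pi**2; evaluating from 0 to 3: ∫_{0}^{3} (3*t) cos(pi*t/3) dt = (-27/pi**2) - (27/pi**2) = -54/pi**2.
Hence a_1 = (2/3)·(-54/pi**2) = -36/pi**2.

-36/pi**2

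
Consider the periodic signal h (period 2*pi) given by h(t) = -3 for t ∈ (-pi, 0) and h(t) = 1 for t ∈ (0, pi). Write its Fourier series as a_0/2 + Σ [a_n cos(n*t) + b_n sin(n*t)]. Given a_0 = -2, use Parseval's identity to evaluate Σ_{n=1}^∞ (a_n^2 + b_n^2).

Parseval: a_0^2/2 + Σ_{n≥1} (a_n^2+b_n^2) = 1/pi ∫_{-pi}^{pi} h(t)^2 dt = 10.
Subtract a_0^2/2 = 2: Σ (a_n^2+b_n^2) = 8.

8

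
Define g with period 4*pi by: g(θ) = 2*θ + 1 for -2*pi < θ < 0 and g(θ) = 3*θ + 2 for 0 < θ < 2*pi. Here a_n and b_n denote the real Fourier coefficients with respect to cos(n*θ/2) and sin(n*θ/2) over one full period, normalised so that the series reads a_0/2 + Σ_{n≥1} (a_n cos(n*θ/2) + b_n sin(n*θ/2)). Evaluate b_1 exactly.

2/pi + 10

b_1 = (1/(2*pi)) ∫_{-2*pi}^{2*pi} g(θ) sin(θ/2) dθ.
Split the integral at the breakpoints.
Integrating by parts (boundary term plus one more integral), an antiderivative of (2*θ + 1) sin(θ/2) is -4*θ*cos(θ/2) + 8*sin(θ/2) - 2*cos(θ/2); evaluating from -2*pi to 0: ∫_{-2*pi}^{0} (2*θ + 1) sin(θ/2) dθ = (-2) - (2 - 8*pi) = -4 + 8*pi.
Integrating by parts (boundary term plus one more integral), an antiderivative of (3*θ + 2) sin(θ/2) is -6*θ*cos(θ/2) + 12*sin(θ/2) - 4*cos(θ/2); evaluating from 0 to 2*pi: ∫_{0}^{2*pi} (3*θ + 2) sin(θ/2) dθ = (4 + 12*pi) - (-4) = 8 + 12*pi.
Summing the pieces and multiplying by (1/(2*pi)) gives b_1 = 2/pi + 10.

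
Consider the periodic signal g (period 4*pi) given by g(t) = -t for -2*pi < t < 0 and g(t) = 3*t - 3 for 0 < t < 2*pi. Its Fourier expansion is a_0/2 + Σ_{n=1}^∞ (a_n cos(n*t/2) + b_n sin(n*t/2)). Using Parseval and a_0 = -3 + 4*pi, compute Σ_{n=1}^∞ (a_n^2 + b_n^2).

Parseval: a_0^2/2 + Σ_{n≥1} (a_n^2+b_n^2) = (1/(2*pi)) ∫_{-2*pi}^{2*pi} g(t)^2 dt = -18*pi + 9 + 40*pi**2/3.
Subtract a_0^2/2 = (3 - 4*pi)**2/2: Σ (a_n^2+b_n^2) = -6*pi + 9/2 + 16*pi**2/3.

-6*pi + 9/2 + 16*pi**2/3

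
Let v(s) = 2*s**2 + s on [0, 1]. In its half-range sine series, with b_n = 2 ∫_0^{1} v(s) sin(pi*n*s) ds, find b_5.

b_5 = 2 ∫_0^{1} (2*s**2 + s) sin(5*pi*s) ds.
Integrating by parts twice (tabular method), an antiderivative of (2*s**2 + s) sin(5*pi*s) is -2*s**2*cos(5*pi*s)/(5*pi) + 4*s*sin(5*pi*s)/(25*pi**2) - s*cos(5*pi*s)/(5*pi) + sin(5*pi*s)/(25*pi**2) + 4*cos(5*pi*s)/(125*pi**3); evaluating from 0 to 1: ∫_{0}^{1} (2*s**2 + s) sin(5*pi*s) ds = ((-4 + 75*pi**2)/(125*pi**3)) - (4/(125*pi**3)) = (-8 + 75*pi**2)/(125*pi**3).
Hence b_5 = 2·((-8 + 75*pi**2)/(125*pi**3)) = 2*(-8 + 75*pi**2)/(125*pi**3).

2*(-8 + 75*pi**2)/(125*pi**3)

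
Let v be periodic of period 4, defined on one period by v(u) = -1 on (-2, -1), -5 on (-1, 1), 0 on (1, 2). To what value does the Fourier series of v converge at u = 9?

u = 9 differs from u = 1 by 2 full period(s), and the series is 4-periodic.
At u = 1 the one-sided limits are v(1^-) = -5 and v(1^+) = 0.
By Dirichlet's theorem the series converges to their average, [(-5) + (0)]/2 = -5/2.

-5/2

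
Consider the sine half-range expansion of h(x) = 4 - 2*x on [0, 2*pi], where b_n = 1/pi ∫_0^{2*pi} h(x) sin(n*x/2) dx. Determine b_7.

8*(2 - pi)/(7*pi)

b_7 = 1/pi ∫_0^{2*pi} (4 - 2*x) sin(7*x/2) dx.
Integrating by parts (boundary term plus one more integral), an antiderivative of (4 - 2*x) sin(7*x/2) is 4*x*cos(7*x/2)/7 - 8*sin(7*x/2)/49 - 8*cos(7*x/2)/7; evaluating from 0 to 2*pi: ∫_{0}^{2*pi} (4 - 2*x) sin(7*x/2) dx = (8/7 - 8*pi/7) - (-8/7) = 16/7 - 8*pi/7.
Hence b_7 = (1/pi)·(16/7 - 8*pi/7) = 8*(2 - pi)/(7*pi).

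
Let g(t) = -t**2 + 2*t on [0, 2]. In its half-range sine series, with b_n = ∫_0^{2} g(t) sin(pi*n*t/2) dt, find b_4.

0

b_4 = ∫_0^{2} (-t**2 + 2*t) sin(2*pi*t) dt.
Integrating by parts twice (tabular method), an antiderivative of (-t**2 + 2*t) sin(2*pi*t) is t**2*cos(2*pi*t)/(2*pi) - t*sin(2*pi*t)/(2*pi**2) - t*cos(2*pi*t)/pi + sin(2*pi*t)/(2*pi**2) - cos(2*pi*t)/(4*pi**3); evaluating from 0 to 2: ∫_{0}^{2} (-t**2 + 2*t) sin(2*pi*t) dt = (-1/(4*pi**3)) - (-1/(4*pi**3)) = 0.
Hence b_4 = 0.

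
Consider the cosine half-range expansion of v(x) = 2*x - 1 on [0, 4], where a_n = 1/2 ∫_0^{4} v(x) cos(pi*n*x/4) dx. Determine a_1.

a_1 = 1/2 ∫_0^{4} (2*x - 1) cos(pi*x/4) dx.
Integrating by parts (boundary term plus one more integral), an antiderivative of (2*x - 1) cos(pi*x/4) is 8*x*sin(pi*x/4)/pi - 4*sin(pi*x/4)/pi + 32*cos(pi*x/4)/pi**2; evaluating from 0 to 4: ∫_{0}^{4} (2*x - 1) cos(pi*x/4) dx = (-32/pi**2) - (32/pi**2) = -64/pi**2.
Hence a_1 = (1/2)·(-64/pi**2) = -32/pi**2.

-32/pi**2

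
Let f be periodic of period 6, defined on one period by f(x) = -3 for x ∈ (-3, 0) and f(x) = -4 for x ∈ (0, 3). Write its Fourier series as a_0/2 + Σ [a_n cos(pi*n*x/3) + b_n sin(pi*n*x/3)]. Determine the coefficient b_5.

-2/(5*pi)

b_5 = 1/3 ∫_{-3}^{3} f(x) sin(5*pi*x/3) dx.
Split the integral at the breakpoints.
Directly, an antiderivative of (-3) sin(5*pi*x/3) is 9*cos(5*pi*x/3)/(5*pi); evaluating from -3 to 0: ∫_{-3}^{0} (-3) sin(5*pi*x/3) dx = (9/(5*pi)) - (-9/(5*pi)) = 18/(5*pi).
Directly, an antiderivative of (-4) sin(5*pi*x/3) is 12*cos(5*pi*x/3)/(5*pi); evaluating from 0 to 3: ∫_{0}^{3} (-4) sin(5*pi*x/3) dx = (-12/(5*pi)) - (12/(5*pi)) = -24/(5*pi).
Summing the pieces and multiplying by (1/3) gives b_5 = -2/(5*pi).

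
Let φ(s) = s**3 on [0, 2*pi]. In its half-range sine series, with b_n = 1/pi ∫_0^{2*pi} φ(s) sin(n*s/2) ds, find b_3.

b_3 = 1/pi ∫_0^{2*pi} (s**3) sin(3*s/2) ds.
Integrating by parts three times (tabular method), an antiderivative of (s**3) sin(3*s/2) is -2*s**3*cos(3*s/2)/3 + 4*s**2*sin(3*s/2)/3 + 16*s*cos(3*s/2)/9 - 32*sin(3*s/2)/27; evaluating from 0 to 2*pi: ∫_{0}^{2*pi} (s**3) sin(3*s/2) ds = (16*pi*(-2 + 3*pi**2)/9) - (0) = 16*pi*(-2 + 3*pi**2)/9.
Hence b_3 = (1/pi)·(16*pi*(-2 + 3*pi**2)/9) = -32/9 + 16*pi**2/3.

-32/9 + 16*pi**2/3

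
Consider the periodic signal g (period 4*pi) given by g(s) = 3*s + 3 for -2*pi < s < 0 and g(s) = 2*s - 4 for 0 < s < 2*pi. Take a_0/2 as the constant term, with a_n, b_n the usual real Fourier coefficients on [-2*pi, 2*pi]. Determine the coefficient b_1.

b_1 = (1/(2*pi)) ∫_{-2*pi}^{2*pi} g(s) sin(s/2) ds.
Split the integral at the breakpoints.
Integrating by parts (boundary term plus one more integral), an antiderivative of (3*s + 3) sin(s/2) is -6*s*cos(s/2) + 12*sin(s/2) - 6*cos(s/2); evaluating from -2*pi to 0: ∫_{-2*pi}^{0} (3*s + 3) sin(s/2) ds = (-6) - (6 - 12*pi) = -12 + 12*pi.
Integrating by parts (boundary term plus one more integral), an antiderivative of (2*s - 4) sin(s/2) is -4*s*cos(s/2) + 8*sin(s/2) + 8*cos(s/2); evaluating from 0 to 2*pi: ∫_{0}^{2*pi} (2*s - 4) sin(s/2) ds = (-8 + 8*pi) - (8) = -16 + 8*pi.
Summing the pieces and multiplying by (1/(2*pi)) gives b_1 = 10 - 14/pi.

10 - 14/pi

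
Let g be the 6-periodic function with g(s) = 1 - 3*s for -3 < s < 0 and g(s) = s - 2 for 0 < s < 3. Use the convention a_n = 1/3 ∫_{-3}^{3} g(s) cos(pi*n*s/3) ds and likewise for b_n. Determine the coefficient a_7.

-24/(49*pi**2)

a_7 = 1/3 ∫_{-3}^{3} g(s) cos(7*pi*s/3) ds.
Split the integral at the breakpoints.
Integrating by parts (boundary term plus one more integral), an antiderivative of (1 - 3*s) cos(7*pi*s/3) is -9*s*sin(7*pi*s/3)/(7*pi) + 3*sin(7*pi*s/3)/(7*pi) - 27*cos(7*pi*s/3)/(49*pi**2); evaluating from -3 to 0: ∫_{-3}^{0} (1 - 3*s) cos(7*pi*s/3) ds = (-27/(49*pi**2)) - (27/(49*pi**2)) = -54/(49*pi**2).
Integrating by parts (boundary term plus one more integral), an antiderivative of (s - 2) cos(7*pi*s/3) is 3*s*sin(7*pi*s/3)/(7*pi) - 6*sin(7*pi*s/3)/(7*pi) + 9*cos(7*pi*s/3)/(49*pi**2); evaluating from 0 to 3: ∫_{0}^{3} (s - 2) cos(7*pi*s/3) ds = (-9/(49*pi**2)) - (9/(49*pi**2)) = -18/(49*pi**2).
Summing the pieces and multiplying by (1/3) gives a_7 = -24/(49*pi**2).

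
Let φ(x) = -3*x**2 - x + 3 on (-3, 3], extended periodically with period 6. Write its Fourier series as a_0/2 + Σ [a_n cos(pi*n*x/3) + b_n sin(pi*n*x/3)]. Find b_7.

-6/(7*pi)

b_7 = 1/3 ∫_{-3}^{3} φ(x) sin(7*pi*x/3) dx.
Integrating by parts twice (tabular method), an antiderivative of (-3*x**2 - x + 3) sin(7*pi*x/3) is 9*x**2*cos(7*pi*x/3)/(7*pi) - 54*x*sin(7*pi*x/3)/(49*pi**2) + 3*x*cos(7*pi*x/3)/(7*pi) - 9*sin(7*pi*x/3)/(49*pi**2) - 9*cos(7*pi*x/3)/(7*pi) - 162*cos(7*pi*x/3)/(343*pi**3); evaluating from -3 to 3: ∫_{-3}^{3} (-3*x**2 - x + 3) sin(7*pi*x/3) dx = (81*(2 - 49*pi**2)/(343*pi**3)) - (-9/pi + 162/(343*pi**3)) = -18/(7*pi).
Hence b_7 = (1/3)·(-18/(7*pi)) = -6/(7*pi).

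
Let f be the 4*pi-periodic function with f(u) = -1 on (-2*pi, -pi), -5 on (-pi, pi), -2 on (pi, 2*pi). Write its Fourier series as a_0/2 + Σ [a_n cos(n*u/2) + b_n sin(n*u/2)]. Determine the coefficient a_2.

0

a_2 = (1/(2*pi)) ∫_{-2*pi}^{2*pi} f(u) cos(u) du.
Split the integral at the breakpoints.
Directly, an antiderivative of (-1) cos(u) is -sin(u); evaluating from -2*pi to -pi: ∫_{-2*pi}^{-pi} (-1) cos(u) du = (0) - (0) = 0.
Directly, an antiderivative of (-5) cos(u) is -5*sin(u); evaluating from -pi to pi: ∫_{-pi}^{pi} (-5) cos(u) du = (0) - (0) = 0.
Directly, an antiderivative of (-2) cos(u) is -2*sin(u); evaluating from pi to 2*pi: ∫_{pi}^{2*pi} (-2) cos(u) du = (0) - (0) = 0.
Summing the pieces and multiplying by (1/(2*pi)) gives a_2 = 0.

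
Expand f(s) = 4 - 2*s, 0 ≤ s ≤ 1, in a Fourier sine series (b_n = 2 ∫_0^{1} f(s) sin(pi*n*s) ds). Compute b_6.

b_6 = 2 ∫_0^{1} (4 - 2*s) sin(6*pi*s) ds.
Integrating by parts (boundary term plus one more integral), an antiderivative of (4 - 2*s) sin(6*pi*s) is s*cos(6*pi*s)/(3*pi) - sin(6*pi*s)/(18*pi**2) - 2*cos(6*pi*s)/(3*pi); evaluating from 0 to 1: ∫_{0}^{1} (4 - 2*s) sin(6*pi*s) ds = (-1/(3*pi)) - (-2/(3*pi)) = 1/(3*pi).
Hence b_6 = 2·(1/(3*pi)) = 2/(3*pi).

2/(3*pi)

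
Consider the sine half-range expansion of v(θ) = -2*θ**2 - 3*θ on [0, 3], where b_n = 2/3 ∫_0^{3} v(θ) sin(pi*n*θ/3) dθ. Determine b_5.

18*(8 - 75*pi**2)/(125*pi**3)

b_5 = 2/3 ∫_0^{3} (-2*θ**2 - 3*θ) sin(5*pi*θ/3) dθ.
Integrating by parts twice (tabular method), an antiderivative of (-2*θ**2 - 3*θ) sin(5*pi*θ/3) is 6*θ**2*cos(5*pi*θ/3)/(5*pi) - 36*θ*sin(5*pi*θ/3)/(25*pi**2) + 9*θ*cos(5*pi*θ/3)/(5*pi) - 27*sin(5*pi*θ/3)/(25*pi**2) - 108*cos(5*pi*θ/3)/(125*pi**3); evaluating from 0 to 3: ∫_{0}^{3} (-2*θ**2 - 3*θ) sin(5*pi*θ/3) dθ = (27*(4 - 75*pi**2)/(125*pi**3)) - (-108/(125*pi**3)) = 27*(8 - 75*pi**2)/(125*pi**3).
Hence b_5 = (2/3)·(27*(8 - 75*pi**2)/(125*pi**3)) = 18*(8 - 75*pi**2)/(125*pi**3).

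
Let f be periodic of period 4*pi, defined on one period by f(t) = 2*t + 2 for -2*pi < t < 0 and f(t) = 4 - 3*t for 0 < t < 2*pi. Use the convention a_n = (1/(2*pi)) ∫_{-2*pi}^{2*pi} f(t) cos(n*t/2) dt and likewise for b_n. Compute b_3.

b_3 = (1/(2*pi)) ∫_{-2*pi}^{2*pi} f(t) sin(3*t/2) dt.
Split the integral at the breakpoints.
Integrating by parts (boundary term plus one more integral), an antiderivative of (2*t + 2) sin(3*t/2) is -4*t*cos(3*t/2)/3 + 8*sin(3*t/2)/9 - 4*cos(3*t/2)/3; evaluating from -2*pi to 0: ∫_{-2*pi}^{0} (2*t + 2) sin(3*t/2) dt = (-4/3) - (4/3 - 8*pi/3) = -8/3 + 8*pi/3.
Integrating by parts (boundary term plus one more integral), an antiderivative of (4 - 3*t) sin(3*t/2) is 2*t*cos(3*t/2) - 4*sin(3*t/2)/3 - 8*cos(3*t/2)/3; evaluating from 0 to 2*pi: ∫_{0}^{2*pi} (4 - 3*t) sin(3*t/2) dt = (8/3 - 4*pi) - (-8/3) = 16/3 - 4*pi.
Summing the pieces and multiplying by (1/(2*pi)) gives b_3 = 2*(2 - pi)/(3*pi).

2*(2 - pi)/(3*pi)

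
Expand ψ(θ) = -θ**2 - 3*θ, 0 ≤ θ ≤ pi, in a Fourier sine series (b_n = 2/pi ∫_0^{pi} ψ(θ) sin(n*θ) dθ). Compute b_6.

b_6 = 2/pi ∫_0^{pi} (-θ**2 - 3*θ) sin(6*θ) dθ.
Integrating by parts twice (tabular method), an antiderivative of (-θ**2 - 3*θ) sin(6*θ) is θ**2*cos(6*θ)/6 - θ*sin(6*θ)/18 + θ*cos(6*θ)/2 - sin(6*θ)/12 - cos(6*θ)/108; evaluating from 0 to pi: ∫_{0}^{pi} (-θ**2 - 3*θ) sin(6*θ) dθ = (-1/108 + pi/2 + pi**2/6) - (-1/108) = pi*(3 + pi)/6.
Hence b_6 = (2/pi)·(pi*(3 + pi)/6) = 1 + pi/3.

1 + pi/3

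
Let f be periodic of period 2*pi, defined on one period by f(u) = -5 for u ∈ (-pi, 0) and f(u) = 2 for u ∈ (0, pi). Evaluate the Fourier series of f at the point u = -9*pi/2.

u = -9*pi/2 differs from u = -pi/2 by -2 full period(s), and the series is 2*pi-periodic.
f is continuous at u = -pi/2 with value -5, so the series converges to -5 there.

-5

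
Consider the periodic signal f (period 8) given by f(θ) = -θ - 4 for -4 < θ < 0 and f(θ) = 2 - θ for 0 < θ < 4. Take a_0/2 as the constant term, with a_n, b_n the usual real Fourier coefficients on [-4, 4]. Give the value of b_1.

4/pi

b_1 = 1/4 ∫_{-4}^{4} f(θ) sin(pi*θ/4) dθ.
Split the integral at the breakpoints.
Integrating by parts (boundary term plus one more integral), an antiderivative of (-θ - 4) sin(pi*θ/4) is 4*θ*cos(pi*θ/4)/pi - 16*sin(pi*θ/4)/pi**2 + 16*cos(pi*θ/4)/pi; evaluating from -4 to 0: ∫_{-4}^{0} (-θ - 4) sin(pi*θ/4) dθ = (16/pi) - (0) = 16/pi.
Integrating by parts (boundary term plus one more integral), an antiderivative of (2 - θ) sin(pi*θ/4) is 4*θ*cos(pi*θ/4)/pi - 16*sin(pi*θ/4)/pi**2 - 8*cos(pi*θ/4)/pi; evaluating from 0 to 4: ∫_{0}^{4} (2 - θ) sin(pi*θ/4) dθ = (-8/pi) - (-8/pi) = 0.
Summing the pieces and multiplying by (1/4) gives b_1 = 4/pi.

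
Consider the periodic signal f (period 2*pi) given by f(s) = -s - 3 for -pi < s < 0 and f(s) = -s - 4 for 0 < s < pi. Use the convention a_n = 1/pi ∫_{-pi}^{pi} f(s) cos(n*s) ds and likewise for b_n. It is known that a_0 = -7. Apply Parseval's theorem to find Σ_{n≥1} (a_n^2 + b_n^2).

1/2 + pi + 2*pi**2/3

Parseval: a_0^2/2 + Σ_{n≥1} (a_n^2+b_n^2) = 1/pi ∫_{-pi}^{pi} f(s)^2 ds = pi + 2*pi**2/3 + 25.
Subtract a_0^2/2 = 49/2: Σ (a_n^2+b_n^2) = 1/2 + pi + 2*pi**2/3.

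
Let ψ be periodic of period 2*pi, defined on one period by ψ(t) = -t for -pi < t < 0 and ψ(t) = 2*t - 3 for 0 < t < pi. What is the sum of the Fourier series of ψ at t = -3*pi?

-3/2 + 3*pi/2

t = -3*pi differs from t = pi by -2 full period(s), and the series is 2*pi-periodic.
At t = pi the one-sided limits are ψ(pi^-) = -3 + 2*pi and ψ(pi^+) = pi.
By Dirichlet's theorem the series converges to their average, [(-3 + 2*pi) + (pi)]/2 = -3/2 + 3*pi/2.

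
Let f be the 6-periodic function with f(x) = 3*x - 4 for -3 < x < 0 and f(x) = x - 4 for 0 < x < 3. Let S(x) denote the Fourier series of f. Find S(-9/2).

-5/2

x = -9/2 differs from x = 3/2 by -1 full period(s), and the series is 6-periodic.
f is continuous at x = 3/2 with value -5/2, so the series converges to -5/2 there.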